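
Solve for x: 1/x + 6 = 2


Subtract 6 from both sides: 1/x = -4
Multiply both sides by x: 1 = -4 * x
Divide by -4: x = -1/4

x = -1/4


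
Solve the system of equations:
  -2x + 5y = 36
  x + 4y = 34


Using Cramer's rule:
Determinant D = (-2)(4) - (1)(5) = -8 - 5 = -13
Dx = (36)(4) - (34)(5) = 144 - 170 = -26
Dy = (-2)(34) - (1)(36) = -68 - 36 = -104
x = Dx/D = -26/-13 = 2
y = Dy/D = -104/-13 = 8

x = 2, y = 8


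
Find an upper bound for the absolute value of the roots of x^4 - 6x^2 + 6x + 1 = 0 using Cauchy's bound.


Cauchy's bound: all roots r satisfy |r| <= 1 + max(|a_i/a_n|) for i = 0,...,n-1
where a_n is the leading coefficient.

Coefficients: [1, 0, -6, 6, 1]
Leading coefficient a_n = 1
Ratios |a_i/a_n|: 0, 6, 6, 1
Maximum ratio: 6
Cauchy's bound: |r| <= 1 + 6 = 7

Upper bound = 7


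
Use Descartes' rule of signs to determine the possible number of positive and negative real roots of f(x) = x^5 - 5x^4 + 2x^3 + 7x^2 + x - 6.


Descartes' rule of signs:

For positive roots, count sign changes in f(x) = x^5 - 5x^4 + 2x^3 + 7x^2 + x - 6:
Signs of coefficients: +, -, +, +, +, -
Number of sign changes: 3
Possible positive real roots: 3, 1

For negative roots, examine f(-x) = -x^5 - 5x^4 - 2x^3 + 7x^2 - x - 6:
Signs of coefficients: -, -, -, +, -, -
Number of sign changes: 2
Possible negative real roots: 2, 0

Positive roots: 3 or 1; Negative roots: 2 or 0


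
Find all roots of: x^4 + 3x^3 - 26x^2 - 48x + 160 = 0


Let p(x) = x^4 + 3x^3 - 26x^2 - 48x + 160. By the rational root theorem (leading coefficient 1), any rational root is an integer divisor of 160: try ±1, ±2, ... in turn.
Test x = 1: value = 90 ≠ 0.
Test x = -1: value = 180 ≠ 0.
Test x = 2: value = 0 ✓, so (x - 2) is a factor.
Synthetic division by (x - 2): bring down 1; 1(2) + 3 = 5; 5(2) - 26 = -16; (-16)(2) - 48 = -80; (-80)(2) + 160 = 0 → quotient x^3 + 5x^2 - 16x - 80, remainder 0.
Continue with the quotient x^3 + 5x^2 - 16x - 80 (candidates must divide 80; re-test x = 2 first in case it repeats).
Test x = 2: value = -84 ≠ 0.
Test x = -2: value = -36 ≠ 0.
Test x = 4: value = 0 ✓, so (x - 4) is a factor.
Synthetic division by (x - 4): bring down 1; 1(4) + 5 = 9; 9(4) - 16 = 20; 20(4) - 80 = 0 → quotient x^2 + 9x + 20, remainder 0.
Solve the quadratic x^2 + 9x + 20 = 0: discriminant = 9^2 - 4(1)(20) = 81 - 80 = 1.
sqrt(1) = 1, so x = (-9 ± 1)/2: x = -4 or x = -5.
Collecting all roots found:

x = -5, x = -4, x = 2, x = 4


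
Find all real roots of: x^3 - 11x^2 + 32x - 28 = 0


Let p(x) = x^3 - 11x^2 + 32x - 28. By the rational root theorem (leading coefficient 1), any rational root is an integer divisor of 28: try ±1, ±2, ... in turn.
Test x = 1: value = -6 ≠ 0.
Test x = -1: value = -72 ≠ 0.
Test x = 2: value = 0 ✓, so (x - 2) is a factor.
Synthetic division by (x - 2): bring down 1; 1(2) - 11 = -9; (-9)(2) + 32 = 14; 14(2) - 28 = 0 → quotient x^2 - 9x + 14, remainder 0.
Solve the quadratic x^2 - 9x + 14 = 0: discriminant = (-9)^2 - 4(1)(14) = 81 - 56 = 25.
sqrt(25) = 5, so x = (9 ± 5)/2: x = 7 or x = 2.

x = 2 (multiplicity 2), x = 7


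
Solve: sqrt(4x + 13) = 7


Square both sides: 4x + 13 = 7^2 = 49
4x = 49 - 13 = 36
x = 9
Check: sqrt(4*9 + 13) = sqrt(49) = 7 ✓

x = 9


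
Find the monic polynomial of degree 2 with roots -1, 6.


A monic polynomial with roots -1, 6 is:
p(x) = (x + 1)(x - 6)
After multiplying by (x + 1): x + 1
After multiplying by (x - 6): x^2 - 5x - 6

x^2 - 5x - 6


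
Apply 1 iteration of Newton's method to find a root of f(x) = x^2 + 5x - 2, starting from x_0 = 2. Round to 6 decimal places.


Newton's method: x_(n+1) = x_n - f(x_n)/f'(x_n)
f(x) = x^2 + 5x - 2
f'(x) = 2x + 5

Iteration 1:
  f(2.000000) = 12.000000
  f'(2.000000) = 9.000000
  x_1 = 2.000000 - (12.000000)/(9.000000) = 0.666667

x_1 = 0.666667


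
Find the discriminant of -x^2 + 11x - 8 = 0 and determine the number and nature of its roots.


For ax^2 + bx + c = 0, discriminant D = b^2 - 4ac
Here a = -1, b = 11, c = -8
D = (11)^2 - 4(-1)(-8) = 121 - 32 = 89

D = 89 > 0 but not a perfect square
The equation has 2 distinct real irrational roots.

Discriminant = 89, 2 distinct real irrational roots


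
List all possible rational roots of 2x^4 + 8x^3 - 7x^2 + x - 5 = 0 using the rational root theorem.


Rational root theorem: possible roots are ±p/q where:
  p divides the constant term (-5): p ∈ {1, 5}
  q divides the leading coefficient (2): q ∈ {1, 2}

All possible rational roots: -5, -5/2, -1, -1/2, 1/2, 1, 5/2, 5

-5, -5/2, -1, -1/2, 1/2, 1, 5/2, 5


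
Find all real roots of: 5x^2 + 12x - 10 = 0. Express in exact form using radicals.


Using the quadratic formula: x = (-b ± sqrt(b^2 - 4ac)) / (2a)
Here a = 5, b = 12, c = -10
Discriminant = b^2 - 4ac = 12^2 - 4(5)(-10) = 144 + 200 = 344
Since discriminant = 344 > 0, there are two real roots.
x = (-12 ± 2*sqrt(86)) / 10
Simplifying: x = (-6 ± sqrt(86)) / 5
Numerically: x ≈ 0.6547 or x ≈ -3.0547

x = (-6 + sqrt(86)) / 5 or x = (-6 - sqrt(86)) / 5


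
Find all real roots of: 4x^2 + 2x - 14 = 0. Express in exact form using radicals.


Using the quadratic formula: x = (-b ± sqrt(b^2 - 4ac)) / (2a)
Here a = 4, b = 2, c = -14
Discriminant = b^2 - 4ac = 2^2 - 4(4)(-14) = 4 + 224 = 228
Since discriminant = 228 > 0, there are two real roots.
x = (-2 ± 2*sqrt(57)) / 8
Simplifying: x = (-1 ± sqrt(57)) / 4
Numerically: x ≈ 1.6375 or x ≈ -2.1375

x = (-1 + sqrt(57)) / 4 or x = (-1 - sqrt(57)) / 4


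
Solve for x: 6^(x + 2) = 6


Express both sides with the same base.
6 = 6^1
Since the bases match, equate exponents: x + 2 = 1
So x = 1 - (2) = -1

x = -1


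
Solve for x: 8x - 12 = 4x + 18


Starting with: 8x - 12 = 4x + 18
Move all x terms to left: (8 - 4)x = 18 + 12
Simplify: 4x = 30
Divide both sides by 4: x = 15/2

x = 15/2


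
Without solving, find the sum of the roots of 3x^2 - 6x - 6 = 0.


By Vieta's formulas for ax^2 + bx + c = 0:
  Sum of roots = -b/a
  Product of roots = c/a

Here a = 3, b = -6, c = -6
Sum = -(-6)/3 = 2
Product = -6/3 = -2

Sum = 2


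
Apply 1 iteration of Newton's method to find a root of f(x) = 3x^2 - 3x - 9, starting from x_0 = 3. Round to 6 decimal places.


Newton's method: x_(n+1) = x_n - f(x_n)/f'(x_n)
f(x) = 3x^2 - 3x - 9
f'(x) = 6x - 3

Iteration 1:
  f(3.000000) = 9.000000
  f'(3.000000) = 15.000000
  x_1 = 3.000000 - (9.000000)/(15.000000) = 2.400000

x_1 = 2.400000


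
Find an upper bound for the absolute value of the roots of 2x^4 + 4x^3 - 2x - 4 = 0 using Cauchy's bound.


Cauchy's bound: all roots r satisfy |r| <= 1 + max(|a_i/a_n|) for i = 0,...,n-1
where a_n is the leading coefficient.

Coefficients: [2, 4, 0, -2, -4]
Leading coefficient a_n = 2
Ratios |a_i/a_n|: 2, 0, 1, 2
Maximum ratio: 2
Cauchy's bound: |r| <= 1 + 2 = 3

Upper bound = 3


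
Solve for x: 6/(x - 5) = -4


Multiply both sides by (x - 5): 6 = -4(x - 5)
Distribute: 6 = -4x + 20
-4x = 6 - 20 = -14
x = 7/2

x = 7/2


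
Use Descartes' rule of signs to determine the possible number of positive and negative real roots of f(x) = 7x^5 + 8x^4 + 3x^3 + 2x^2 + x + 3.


Descartes' rule of signs:

For positive roots, count sign changes in f(x) = 7x^5 + 8x^4 + 3x^3 + 2x^2 + x + 3:
Signs of coefficients: +, +, +, +, +, +
Number of sign changes: 0
Possible positive real roots: 0

For negative roots, examine f(-x) = -7x^5 + 8x^4 - 3x^3 + 2x^2 - x + 3:
Signs of coefficients: -, +, -, +, -, +
Number of sign changes: 5
Possible negative real roots: 5, 3, 1

Positive roots: 0; Negative roots: 5 or 3 or 1


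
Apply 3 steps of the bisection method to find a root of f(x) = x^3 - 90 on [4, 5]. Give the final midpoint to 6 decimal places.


f(x) = x^3 - 90
f(4) = -26 < 0
f(5) = 35 > 0

Step 1: midpoint = (4.000000 + 5.000000)/2 = 4.500000
  f(4.500000) = 1.125000
  f(mid) > 0, so root is in [4.000000, 4.500000]

Step 2: midpoint = (4.000000 + 4.500000)/2 = 4.250000
  f(4.250000) = -13.234375
  f(mid) < 0, so root is in [4.250000, 4.500000]

Step 3: midpoint = (4.250000 + 4.500000)/2 = 4.375000
  f(4.375000) = -6.259766
  f(mid) < 0, so root is in [4.375000, 4.500000]

midpoint = 4.375000


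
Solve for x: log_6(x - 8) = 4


Convert to exponential form: x - 8 = 6^4 = 1296
x = 1296 + 8 = 1304
Check: log_6(1304 - 8) = log_6(1296) = log_6(1296) = 4 ✓

x = 1304


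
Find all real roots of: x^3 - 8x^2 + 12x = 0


The constant term is 0, so x = 0 is a root. Factor out x:
  x(x^2 - 8x + 12) = 0
Solve the quadratic x^2 - 8x + 12 = 0: discriminant = (-8)^2 - 4(1)(12) = 64 - 48 = 16.
sqrt(16) = 4, so x = (8 ± 4)/2: x = 6 or x = 2.

x = 0, x = 2, x = 6


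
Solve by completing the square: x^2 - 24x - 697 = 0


Start: x^2 - 24x - 697 = 0
Move constant: x^2 - 24x = 697
Half of -24 is -12, squared is 144
Add 144 to both sides: x^2 - 24x + 144 = 841
(x - 12)^2 = 841
x - 12 = ±29
x = 12 + 29 = 41 or x = 12 - 29 = -17

x = -17, x = 41


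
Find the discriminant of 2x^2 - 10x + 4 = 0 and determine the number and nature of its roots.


For ax^2 + bx + c = 0, discriminant D = b^2 - 4ac
Here a = 2, b = -10, c = 4
D = (-10)^2 - 4(2)(4) = 100 - 32 = 68

D = 68 > 0 but not a perfect square
The equation has 2 distinct real irrational roots.

Discriminant = 68, 2 distinct real irrational roots


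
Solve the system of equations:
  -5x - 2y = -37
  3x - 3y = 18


Using Cramer's rule:
Determinant D = (-5)(-3) - (3)(-2) = 15 + 6 = 21
Dx = (-37)(-3) - (18)(-2) = 111 + 36 = 147
Dy = (-5)(18) - (3)(-37) = -90 + 111 = 21
x = Dx/D = 147/21 = 7
y = Dy/D = 21/21 = 1

x = 7, y = 1


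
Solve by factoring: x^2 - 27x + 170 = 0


We need two numbers that multiply to 170 and add to -27.
Those numbers are -17 and -10 (since (-17) * (-10) = 170 and (-17) + (-10) = -27).
So x^2 - 27x + 170 = (x - 17)(x - 10) = 0
Setting each factor to zero: x = 17 or x = 10

x = 10, x = 17


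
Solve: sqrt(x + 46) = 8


Square both sides: x + 46 = 8^2 = 64
x = 64 - 46 = 18
x = 18
Check: sqrt(1*18 + 46) = sqrt(64) = 8 ✓

x = 18


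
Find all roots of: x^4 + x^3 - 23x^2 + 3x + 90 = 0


Let p(x) = x^4 + x^3 - 23x^2 + 3x + 90. By the rational root theorem (leading coefficient 1), any rational root is an integer divisor of 90: try ±1, ±2, ... in turn.
Test x = 1: value = 72 ≠ 0.
Test x = -1: value = 64 ≠ 0.
Test x = 2: value = 28 ≠ 0.
Test x = -2: value = 0 ✓, so (x + 2) is a factor.
Synthetic division by (x + 2): bring down 1; 1(-2) + 1 = -1; (-1)(-2) - 23 = -21; (-21)(-2) + 3 = 45; 45(-2) + 90 = 0 → quotient x^3 - x^2 - 21x + 45, remainder 0.
Continue with the quotient x^3 - x^2 - 21x + 45 (candidates must divide 45).
Test x = 3: value = 0 ✓, so (x - 3) is a factor.
Synthetic division by (x - 3): bring down 1; 1(3) - 1 = 2; 2(3) - 21 = -15; (-15)(3) + 45 = 0 → quotient x^2 + 2x - 15, remainder 0.
Solve the quadratic x^2 + 2x - 15 = 0: discriminant = 2^2 - 4(1)(-15) = 4 + 60 = 64.
sqrt(64) = 8, so x = (-2 ± 8)/2: x = 3 or x = -5.
Collecting all roots found:

x = -5, x = -2, x = 3 (multiplicity 2)


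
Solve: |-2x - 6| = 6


An absolute value equation |expr| = 6 gives two cases:
Case 1: -2x - 6 = 6
  -2x = 12, so x = -6
Case 2: -2x - 6 = -6
  -2x = 0, so x = 0

x = -6, x = 0


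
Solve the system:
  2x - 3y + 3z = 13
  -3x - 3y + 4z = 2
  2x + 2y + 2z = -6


Using Cramer's rule. Expand each determinant along the first row.
D  = 2*[(-3)*2 - 4*2] - (-3)*[(-3)*2 - 4*2] + 3*[(-3)*2 - (-3)*2]
  = 2*(-14) - (-3)*(-14) + 3*(0) = -70
Dx = 13*[(-3)*2 - 4*2] - (-3)*[2*2 - 4*(-6)] + 3*[2*2 - (-3)*(-6)]
  = 13*(-14) - (-3)*(28) + 3*(-14) = -140
Dy = 2*[2*2 - 4*(-6)] - 13*[(-3)*2 - 4*2] + 3*[(-3)*(-6) - 2*2]
  = 2*(28) - 13*(-14) + 3*(14) = 280
Dz = 2*[(-3)*(-6) - 2*2] - (-3)*[(-3)*(-6) - 2*2] + 13*[(-3)*2 - (-3)*2]
  = 2*(14) - (-3)*(14) + 13*(0) = 70
x = Dx/D = -140/-70 = 2, y = Dy/D = 280/-70 = -4, z = Dz/D = 70/-70 = -1
Check eq1: (2)(2) + (-3)(-4) + (3)(-1) = 13 = 13 ✓
Check eq2: (-3)(2) + (-3)(-4) + (4)(-1) = 2 = 2 ✓
Check eq3: (2)(2) + (2)(-4) + (2)(-1) = -6 = -6 ✓

x = 2, y = -4, z = -1


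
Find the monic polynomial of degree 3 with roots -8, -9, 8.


A monic polynomial with roots -8, -9, 8 is:
p(x) = (x + 8)(x + 9)(x - 8)
After multiplying by (x + 8): x + 8
After multiplying by (x + 9): x^2 + 17x + 72
After multiplying by (x - 8): x^3 + 9x^2 - 64x - 576

x^3 + 9x^2 - 64x - 576


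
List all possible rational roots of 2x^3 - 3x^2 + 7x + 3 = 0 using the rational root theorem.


Rational root theorem: possible roots are ±p/q where:
  p divides the constant term (3): p ∈ {1, 3}
  q divides the leading coefficient (2): q ∈ {1, 2}

All possible rational roots: -3, -3/2, -1, -1/2, 1/2, 1, 3/2, 3

-3, -3/2, -1, -1/2, 1/2, 1, 3/2, 3


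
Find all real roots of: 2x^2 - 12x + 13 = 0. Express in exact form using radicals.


Using the quadratic formula: x = (-b ± sqrt(b^2 - 4ac)) / (2a)
Here a = 2, b = -12, c = 13
Discriminant = b^2 - 4ac = (-12)^2 - 4(2)(13) = 144 - 104 = 40
Since discriminant = 40 > 0, there are two real roots.
x = (12 ± 2*sqrt(10)) / 4
Simplifying: x = (6 ± sqrt(10)) / 2
Numerically: x ≈ 4.5811 or x ≈ 1.4189

x = (6 + sqrt(10)) / 2 or x = (6 - sqrt(10)) / 2


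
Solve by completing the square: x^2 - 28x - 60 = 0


Start: x^2 - 28x - 60 = 0
Move constant: x^2 - 28x = 60
Half of -28 is -14, squared is 196
Add 196 to both sides: x^2 - 28x + 196 = 256
(x - 14)^2 = 256
x - 14 = ±16
x = 14 + 16 = 30 or x = 14 - 16 = -2

x = -2, x = 30


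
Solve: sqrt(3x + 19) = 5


Square both sides: 3x + 19 = 5^2 = 25
3x = 25 - 19 = 6
x = 2
Check: sqrt(3*2 + 19) = sqrt(25) = 5 ✓

x = 2


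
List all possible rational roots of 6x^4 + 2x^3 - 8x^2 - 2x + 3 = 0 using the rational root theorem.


Rational root theorem: possible roots are ±p/q where:
  p divides the constant term (3): p ∈ {1, 3}
  q divides the leading coefficient (6): q ∈ {1, 2, 3, 6}

All possible rational roots: -3, -3/2, -1, -1/2, -1/3, -1/6, 1/6, 1/3, 1/2, 1, 3/2, 3

-3, -3/2, -1, -1/2, -1/3, -1/6, 1/6, 1/3, 1/2, 1, 3/2, 3


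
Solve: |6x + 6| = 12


An absolute value equation |expr| = 12 gives two cases:
Case 1: 6x + 6 = 12
  6x = 6, so x = 1
Case 2: 6x + 6 = -12
  6x = -18, so x = -3

x = -3, x = 1


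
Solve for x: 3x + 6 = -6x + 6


Starting with: 3x + 6 = -6x + 6
Move all x terms to left: (3 + 6)x = 6 - 6
Simplify: 9x = 0
Divide both sides by 9: x = 0

x = 0


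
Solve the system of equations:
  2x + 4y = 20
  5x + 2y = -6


Using Cramer's rule:
Determinant D = (2)(2) - (5)(4) = 4 - 20 = -16
Dx = (20)(2) - (-6)(4) = 40 + 24 = 64
Dy = (2)(-6) - (5)(20) = -12 - 100 = -112
x = Dx/D = 64/-16 = -4
y = Dy/D = -112/-16 = 7

x = -4, y = 7


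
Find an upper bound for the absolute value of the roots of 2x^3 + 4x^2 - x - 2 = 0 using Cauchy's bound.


Cauchy's bound: all roots r satisfy |r| <= 1 + max(|a_i/a_n|) for i = 0,...,n-1
where a_n is the leading coefficient.

Coefficients: [2, 4, -1, -2]
Leading coefficient a_n = 2
Ratios |a_i/a_n|: 2, 1/2, 1
Maximum ratio: 2
Cauchy's bound: |r| <= 1 + 2 = 3

Upper bound = 3


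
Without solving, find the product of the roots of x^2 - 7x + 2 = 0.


By Vieta's formulas for ax^2 + bx + c = 0:
  Sum of roots = -b/a
  Product of roots = c/a

Here a = 1, b = -7, c = 2
Sum = -(-7)/1 = 7
Product = 2/1 = 2

Product = 2


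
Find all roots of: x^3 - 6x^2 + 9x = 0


The constant term is 0, so x = 0 is a root. Factor out x:
  x^2 - 6x + 9 = 0
Solve the quadratic x^2 - 6x + 9 = 0: discriminant = (-6)^2 - 4(1)(9) = 36 - 36 = 0.
Discriminant = 0, so a double root: x = 6/2 = 3.
Collecting all roots found:

x = 0, x = 3 (multiplicity 2)


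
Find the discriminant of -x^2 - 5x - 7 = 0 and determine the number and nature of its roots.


For ax^2 + bx + c = 0, discriminant D = b^2 - 4ac
Here a = -1, b = -5, c = -7
D = (-5)^2 - 4(-1)(-7) = 25 - 28 = -3

D = -3 < 0
The equation has no real roots (2 complex conjugate roots).

Discriminant = -3, no real roots (2 complex conjugate roots)


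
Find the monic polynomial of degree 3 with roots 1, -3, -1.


A monic polynomial with roots 1, -3, -1 is:
p(x) = (x - 1)(x + 3)(x + 1)
After multiplying by (x - 1): x - 1
After multiplying by (x + 3): x^2 + 2x - 3
After multiplying by (x + 1): x^3 + 3x^2 - x - 3

x^3 + 3x^2 - x - 3


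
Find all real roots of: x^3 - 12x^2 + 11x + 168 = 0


Let p(x) = x^3 - 12x^2 + 11x + 168. By the rational root theorem (leading coefficient 1), any rational root is an integer divisor of 168: try ±1, ±2, ... in turn.
Test x = 1: value = 168 ≠ 0.
Test x = -1: value = 144 ≠ 0.
Test x = 2: value = 150 ≠ 0.
Test x = -2: value = 90 ≠ 0.
Test x = 3: value = 120 ≠ 0.
Test x = -3: value = 0 ✓, so (x + 3) is a factor.
Synthetic division by (x + 3): bring down 1; 1(-3) - 12 = -15; (-15)(-3) + 11 = 56; 56(-3) + 168 = 0 → quotient x^2 - 15x + 56, remainder 0.
Solve the quadratic x^2 - 15x + 56 = 0: discriminant = (-15)^2 - 4(1)(56) = 225 - 224 = 1.
sqrt(1) = 1, so x = (15 ± 1)/2: x = 8 or x = 7.

x = -3, x = 7, x = 8


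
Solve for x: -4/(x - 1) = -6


Multiply both sides by (x - 1): -4 = -6(x - 1)
Distribute: -4 = -6x + 6
-6x = -4 - 6 = -10
x = 5/3

x = 5/3


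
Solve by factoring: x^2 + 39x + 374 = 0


We need two numbers that multiply to 374 and add to 39.
Those numbers are 17 and 22 (since 17 * 22 = 374 and 17 + 22 = 39).
So x^2 + 39x + 374 = (x + 17)(x + 22) = 0
Setting each factor to zero: x = -17 or x = -22

x = -22, x = -17


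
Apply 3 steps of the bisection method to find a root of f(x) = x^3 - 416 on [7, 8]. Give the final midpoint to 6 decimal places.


f(x) = x^3 - 416
f(7) = -73 < 0
f(8) = 96 > 0

Step 1: midpoint = (7.000000 + 8.000000)/2 = 7.500000
  f(7.500000) = 5.875000
  f(mid) > 0, so root is in [7.000000, 7.500000]

Step 2: midpoint = (7.000000 + 7.500000)/2 = 7.250000
  f(7.250000) = -34.921875
  f(mid) < 0, so root is in [7.250000, 7.500000]

Step 3: midpoint = (7.250000 + 7.500000)/2 = 7.375000
  f(7.375000) = -14.869141
  f(mid) < 0, so root is in [7.375000, 7.500000]

midpoint = 7.375000


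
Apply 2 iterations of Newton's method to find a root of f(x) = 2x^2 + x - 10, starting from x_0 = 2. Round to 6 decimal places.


Newton's method: x_(n+1) = x_n - f(x_n)/f'(x_n)
f(x) = 2x^2 + x - 10
f'(x) = 4x + 1

Iteration 1:
  f(2.000000) = 0.000000
  f'(2.000000) = 9.000000
  x_1 = 2.000000 - (0.000000)/(9.000000) = 2.000000

Iteration 2:
  f(2.000000) = 0.000000
  f'(2.000000) = 9.000000
  x_2 = 2.000000 - (0.000000)/(9.000000) = 2.000000

x_2 = 2.000000


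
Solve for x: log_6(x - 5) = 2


Convert to exponential form: x - 5 = 6^2 = 36
x = 36 + 5 = 41
Check: log_6(41 - 5) = log_6(36) = log_6(36) = 2 ✓

x = 41


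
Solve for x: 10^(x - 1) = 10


Express both sides with the same base.
10 = 10^1
Since the bases match, equate exponents: x - 1 = 1
So x = 1 - (-1) = 2

x = 2


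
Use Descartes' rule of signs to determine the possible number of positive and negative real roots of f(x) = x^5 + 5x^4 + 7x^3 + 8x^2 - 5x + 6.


Descartes' rule of signs:

For positive roots, count sign changes in f(x) = x^5 + 5x^4 + 7x^3 + 8x^2 - 5x + 6:
Signs of coefficients: +, +, +, +, -, +
Number of sign changes: 2
Possible positive real roots: 2, 0

For negative roots, examine f(-x) = -x^5 + 5x^4 - 7x^3 + 8x^2 + 5x + 6:
Signs of coefficients: -, +, -, +, +, +
Number of sign changes: 3
Possible negative real roots: 3, 1

Positive roots: 2 or 0; Negative roots: 3 or 1


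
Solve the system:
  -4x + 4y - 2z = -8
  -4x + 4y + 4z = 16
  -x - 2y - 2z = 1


Using Cramer's rule. Expand each determinant along the first row.
D  = (-4)*[4*(-2) - 4*(-2)] - 4*[(-4)*(-2) - 4*(-1)] + (-2)*[(-4)*(-2) - 4*(-1)]
  = (-4)*(0) - 4*(12) + (-2)*(12) = -72
Dx = (-8)*[4*(-2) - 4*(-2)] - 4*[16*(-2) - 4*1] + (-2)*[16*(-2) - 4*1]
  = (-8)*(0) - 4*(-36) + (-2)*(-36) = 216
Dy = (-4)*[16*(-2) - 4*1] - (-8)*[(-4)*(-2) - 4*(-1)] + (-2)*[(-4)*1 - 16*(-1)]
  = (-4)*(-36) - (-8)*(12) + (-2)*(12) = 216
Dz = (-4)*[4*1 - 16*(-2)] - 4*[(-4)*1 - 16*(-1)] + (-8)*[(-4)*(-2) - 4*(-1)]
  = (-4)*(36) - 4*(12) + (-8)*(12) = -288
x = Dx/D = 216/-72 = -3, y = Dy/D = 216/-72 = -3, z = Dz/D = -288/-72 = 4
Check eq1: (-4)(-3) + (4)(-3) + (-2)(4) = -8 = -8 ✓
Check eq2: (-4)(-3) + (4)(-3) + (4)(4) = 16 = 16 ✓
Check eq3: (-1)(-3) + (-2)(-3) + (-2)(4) = 1 = 1 ✓

x = -3, y = -3, z = 4


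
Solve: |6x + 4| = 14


An absolute value equation |expr| = 14 gives two cases:
Case 1: 6x + 4 = 14
  6x = 10, so x = 5/3
Case 2: 6x + 4 = -14
  6x = -18, so x = -3

x = -3, x = 5/3


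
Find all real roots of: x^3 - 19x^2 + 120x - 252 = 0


Let p(x) = x^3 - 19x^2 + 120x - 252. By the rational root theorem (leading coefficient 1), any rational root is an integer divisor of 252: try ±1, ±2, ... in turn.
Test x = 1: value = -150 ≠ 0.
Test x = -1: value = -392 ≠ 0.
Test x = 2: value = -80 ≠ 0.
Test x = -2: value = -576 ≠ 0.
Test x = 3: value = -36 ≠ 0.
Test x = -3: value = -810 ≠ 0.
Test x = 4: value = -12 ≠ 0.
Test x = -4: value = -1100 ≠ 0.
Test x = 6: value = 0 ✓, so (x - 6) is a factor.
Synthetic division by (x - 6): bring down 1; 1(6) - 19 = -13; (-13)(6) + 120 = 42; 42(6) - 252 = 0 → quotient x^2 - 13x + 42, remainder 0.
Solve the quadratic x^2 - 13x + 42 = 0: discriminant = (-13)^2 - 4(1)(42) = 169 - 168 = 1.
sqrt(1) = 1, so x = (13 ± 1)/2: x = 7 or x = 6.

x = 6 (multiplicity 2), x = 7


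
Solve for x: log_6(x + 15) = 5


Convert to exponential form: x + 15 = 6^5 = 7776
x = 7776 - 15 = 7761
Check: log_6(7761 + 15) = log_6(7776) = log_6(7776) = 5 ✓

x = 7761


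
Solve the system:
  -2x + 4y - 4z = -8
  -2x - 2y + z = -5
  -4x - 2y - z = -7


Using Cramer's rule. Expand each determinant along the first row.
D  = (-2)*[(-2)*(-1) - 1*(-2)] - 4*[(-2)*(-1) - 1*(-4)] + (-4)*[(-2)*(-2) - (-2)*(-4)]
  = (-2)*(4) - 4*(6) + (-4)*(-4) = -16
Dx = (-8)*[(-2)*(-1) - 1*(-2)] - 4*[(-5)*(-1) - 1*(-7)] + (-4)*[(-5)*(-2) - (-2)*(-7)]
  = (-8)*(4) - 4*(12) + (-4)*(-4) = -64
Dy = (-2)*[(-5)*(-1) - 1*(-7)] - (-8)*[(-2)*(-1) - 1*(-4)] + (-4)*[(-2)*(-7) - (-5)*(-4)]
  = (-2)*(12) - (-8)*(6) + (-4)*(-6) = 48
Dz = (-2)*[(-2)*(-7) - (-5)*(-2)] - 4*[(-2)*(-7) - (-5)*(-4)] + (-8)*[(-2)*(-2) - (-2)*(-4)]
  = (-2)*(4) - 4*(-6) + (-8)*(-4) = 48
x = Dx/D = -64/-16 = 4, y = Dy/D = 48/-16 = -3, z = Dz/D = 48/-16 = -3
Check eq1: (-2)(4) + (4)(-3) + (-4)(-3) = -8 = -8 ✓
Check eq2: (-2)(4) + (-2)(-3) + (1)(-3) = -5 = -5 ✓
Check eq3: (-4)(4) + (-2)(-3) + (-1)(-3) = -7 = -7 ✓

x = 4, y = -3, z = -3


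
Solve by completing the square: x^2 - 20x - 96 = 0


Start: x^2 - 20x - 96 = 0
Move constant: x^2 - 20x = 96
Half of -20 is -10, squared is 100
Add 100 to both sides: x^2 - 20x + 100 = 196
(x - 10)^2 = 196
x - 10 = ±14
x = 10 + 14 = 24 or x = 10 - 14 = -4

x = -4, x = 24


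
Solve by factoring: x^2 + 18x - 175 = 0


We need two numbers that multiply to -175 and add to 18.
Those numbers are -7 and 25 (since (-7) * 25 = -175 and (-7) + 25 = 18).
So x^2 + 18x - 175 = (x - 7)(x + 25) = 0
Setting each factor to zero: x = 7 or x = -25

x = -25, x = 7


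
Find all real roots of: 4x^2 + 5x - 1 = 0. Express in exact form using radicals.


Using the quadratic formula: x = (-b ± sqrt(b^2 - 4ac)) / (2a)
Here a = 4, b = 5, c = -1
Discriminant = b^2 - 4ac = 5^2 - 4(4)(-1) = 25 + 16 = 41
Since discriminant = 41 > 0, there are two real roots.
x = (-5 ± sqrt(41)) / 8
Numerically: x ≈ 0.1754 or x ≈ -1.4254

x = (-5 + sqrt(41)) / 8 or x = (-5 - sqrt(41)) / 8


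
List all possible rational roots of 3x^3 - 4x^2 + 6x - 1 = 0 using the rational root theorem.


Rational root theorem: possible roots are ±p/q where:
  p divides the constant term (-1): p ∈ {1}
  q divides the leading coefficient (3): q ∈ {1, 3}

All possible rational roots: -1, -1/3, 1/3, 1

-1, -1/3, 1/3, 1


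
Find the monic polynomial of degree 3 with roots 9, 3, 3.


A monic polynomial with roots 9, 3, 3 is:
p(x) = (x - 9)(x - 3)(x - 3)
After multiplying by (x - 9): x - 9
After multiplying by (x - 3): x^2 - 12x + 27
After multiplying by (x - 3): x^3 - 15x^2 + 63x - 81

x^3 - 15x^2 + 63x - 81


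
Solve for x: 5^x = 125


Express both sides with the same base.
125 = 5^3
Since the bases match: x = 3

x = 3


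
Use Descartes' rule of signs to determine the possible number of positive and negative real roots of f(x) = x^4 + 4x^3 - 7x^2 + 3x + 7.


Descartes' rule of signs:

For positive roots, count sign changes in f(x) = x^4 + 4x^3 - 7x^2 + 3x + 7:
Signs of coefficients: +, +, -, +, +
Number of sign changes: 2
Possible positive real roots: 2, 0

For negative roots, examine f(-x) = x^4 - 4x^3 - 7x^2 - 3x + 7:
Signs of coefficients: +, -, -, -, +
Number of sign changes: 2
Possible negative real roots: 2, 0

Positive roots: 2 or 0; Negative roots: 2 or 0


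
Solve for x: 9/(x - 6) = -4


Multiply both sides by (x - 6): 9 = -4(x - 6)
Distribute: 9 = -4x + 24
-4x = 9 - 24 = -15
x = 15/4

x = 15/4


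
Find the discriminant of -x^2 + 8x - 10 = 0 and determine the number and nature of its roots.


For ax^2 + bx + c = 0, discriminant D = b^2 - 4ac
Here a = -1, b = 8, c = -10
D = (8)^2 - 4(-1)(-10) = 64 - 40 = 24

D = 24 > 0 but not a perfect square
The equation has 2 distinct real irrational roots.

Discriminant = 24, 2 distinct real irrational roots


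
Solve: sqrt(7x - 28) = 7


Square both sides: 7x - 28 = 7^2 = 49
7x = 49 + 28 = 77
x = 11
Check: sqrt(7*11 - 28) = sqrt(49) = 7 ✓

x = 11


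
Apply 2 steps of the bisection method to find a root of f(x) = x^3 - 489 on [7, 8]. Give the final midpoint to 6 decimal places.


f(x) = x^3 - 489
f(7) = -146 < 0
f(8) = 23 > 0

Step 1: midpoint = (7.000000 + 8.000000)/2 = 7.500000
  f(7.500000) = -67.125000
  f(mid) < 0, so root is in [7.500000, 8.000000]

Step 2: midpoint = (7.500000 + 8.000000)/2 = 7.750000
  f(7.750000) = -23.515625
  f(mid) < 0, so root is in [7.750000, 8.000000]

midpoint = 7.750000


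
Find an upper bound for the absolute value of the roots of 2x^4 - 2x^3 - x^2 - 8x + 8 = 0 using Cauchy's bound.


Cauchy's bound: all roots r satisfy |r| <= 1 + max(|a_i/a_n|) for i = 0,...,n-1
where a_n is the leading coefficient.

Coefficients: [2, -2, -1, -8, 8]
Leading coefficient a_n = 2
Ratios |a_i/a_n|: 1, 1/2, 4, 4
Maximum ratio: 4
Cauchy's bound: |r| <= 1 + 4 = 5

Upper bound = 5


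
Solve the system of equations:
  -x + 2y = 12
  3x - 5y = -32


Using Cramer's rule:
Determinant D = (-1)(-5) - (3)(2) = 5 - 6 = -1
Dx = (12)(-5) - (-32)(2) = -60 + 64 = 4
Dy = (-1)(-32) - (3)(12) = 32 - 36 = -4
x = Dx/D = 4/-1 = -4
y = Dy/D = -4/-1 = 4

x = -4, y = 4


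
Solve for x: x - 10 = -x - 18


Starting with: x - 10 = -x - 18
Move all x terms to left: (1 + 1)x = -18 + 10
Simplify: 2x = -8
Divide both sides by 2: x = -4

x = -4


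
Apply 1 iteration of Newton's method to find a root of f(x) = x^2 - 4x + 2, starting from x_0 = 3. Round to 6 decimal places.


Newton's method: x_(n+1) = x_n - f(x_n)/f'(x_n)
f(x) = x^2 - 4x + 2
f'(x) = 2x - 4

Iteration 1:
  f(3.000000) = -1.000000
  f'(3.000000) = 2.000000
  x_1 = 3.000000 - (-1.000000)/(2.000000) = 3.500000

x_1 = 3.500000


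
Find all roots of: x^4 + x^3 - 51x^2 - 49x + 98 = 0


Let p(x) = x^4 + x^3 - 51x^2 - 49x + 98. By the rational root theorem (leading coefficient 1), any rational root is an integer divisor of 98: try ±1, ±2, ... in turn.
Test x = 1: value = 0 ✓, so (x - 1) is a factor.
Synthetic division by (x - 1): bring down 1; 1(1) + 1 = 2; 2(1) - 51 = -49; (-49)(1) - 49 = -98; (-98)(1) + 98 = 0 → quotient x^3 + 2x^2 - 49x - 98, remainder 0.
Continue with the quotient x^3 + 2x^2 - 49x - 98 (candidates must divide 98; re-test x = 1 first in case it repeats).
Test x = 1: value = -144 ≠ 0.
Test x = -1: value = -48 ≠ 0.
Test x = 2: value = -180 ≠ 0.
Test x = -2: value = 0 ✓, so (x + 2) is a factor.
Synthetic division by (x + 2): bring down 1; 1(-2) + 2 = 0; 0(-2) - 49 = -49; (-49)(-2) - 98 = 0 → quotient x^2 - 49, remainder 0.
Solve the quadratic x^2 - 49 = 0: discriminant = 0^2 - 4(1)(-49) = 0 + 196 = 196.
sqrt(196) = 14, so x = (0 ± 14)/2: x = 7 or x = -7.
Collecting all roots found:

x = -7, x = -2, x = 1, x = 7


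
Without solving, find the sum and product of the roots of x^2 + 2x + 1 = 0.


By Vieta's formulas for ax^2 + bx + c = 0:
  Sum of roots = -b/a
  Product of roots = c/a

Here a = 1, b = 2, c = 1
Sum = -(2)/1 = -2
Product = 1/1 = 1

Sum = -2, Product = 1


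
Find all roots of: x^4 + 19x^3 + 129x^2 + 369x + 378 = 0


Let p(x) = x^4 + 19x^3 + 129x^2 + 369x + 378. By the rational root theorem (leading coefficient 1), any rational root is an integer divisor of 378: try ±1, ±2, ... in turn.
Test x = 1: value = 896 ≠ 0.
Test x = -1: value = 120 ≠ 0.
Test x = 2: value = 1800 ≠ 0.
Test x = -2: value = 20 ≠ 0.
Test x = 3: value = 3240 ≠ 0.
Test x = -3: value = 0 ✓, so (x + 3) is a factor.
Synthetic division by (x + 3): bring down 1; 1(-3) + 19 = 16; 16(-3) + 129 = 81; 81(-3) + 369 = 126; 126(-3) + 378 = 0 → quotient x^3 + 16x^2 + 81x + 126, remainder 0.
Continue with the quotient x^3 + 16x^2 + 81x + 126 (candidates must divide 126; re-test x = -3 first in case it repeats).
Test x = -3: value = 0 ✓, so (x + 3) is a factor.
Synthetic division by (x + 3): bring down 1; 1(-3) + 16 = 13; 13(-3) + 81 = 42; 42(-3) + 126 = 0 → quotient x^2 + 13x + 42, remainder 0.
Solve the quadratic x^2 + 13x + 42 = 0: discriminant = 13^2 - 4(1)(42) = 169 - 168 = 1.
sqrt(1) = 1, so x = (-13 ± 1)/2: x = -6 or x = -7.
Collecting all roots found:

x = -7, x = -6, x = -3 (multiplicity 2)


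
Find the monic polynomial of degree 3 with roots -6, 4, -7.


A monic polynomial with roots -6, 4, -7 is:
p(x) = (x + 6)(x - 4)(x + 7)
After multiplying by (x + 6): x + 6
After multiplying by (x - 4): x^2 + 2x - 24
After multiplying by (x + 7): x^3 + 9x^2 - 10x - 168

x^3 + 9x^2 - 10x - 168


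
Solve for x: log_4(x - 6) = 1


Convert to exponential form: x - 6 = 4^1 = 4
x = 4 + 6 = 10
Check: log_4(10 - 6) = log_4(4) = log_4(4) = 1 ✓

x = 10


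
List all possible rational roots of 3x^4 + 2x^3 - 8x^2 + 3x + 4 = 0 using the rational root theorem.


Rational root theorem: possible roots are ±p/q where:
  p divides the constant term (4): p ∈ {1, 2, 4}
  q divides the leading coefficient (3): q ∈ {1, 3}

All possible rational roots: -4, -2, -4/3, -1, -2/3, -1/3, 1/3, 2/3, 1, 4/3, 2, 4

-4, -2, -4/3, -1, -2/3, -1/3, 1/3, 2/3, 1, 4/3, 2, 4


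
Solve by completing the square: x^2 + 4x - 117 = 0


Start: x^2 + 4x - 117 = 0
Move constant: x^2 + 4x = 117
Half of 4 is 2, squared is 4
Add 4 to both sides: x^2 + 4x + 4 = 121
(x + 2)^2 = 121
x + 2 = ±11
x = -2 + 11 = 9 or x = -2 - 11 = -13

x = -13, x = 9


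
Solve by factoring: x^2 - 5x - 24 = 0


We need two numbers that multiply to -24 and add to -5.
Those numbers are 3 and -8 (since 3 * (-8) = -24 and 3 + (-8) = -5).
So x^2 - 5x - 24 = (x + 3)(x - 8) = 0
Setting each factor to zero: x = -3 or x = 8

x = -3, x = 8


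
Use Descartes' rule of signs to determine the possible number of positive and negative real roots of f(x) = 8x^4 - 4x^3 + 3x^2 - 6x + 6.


Descartes' rule of signs:

For positive roots, count sign changes in f(x) = 8x^4 - 4x^3 + 3x^2 - 6x + 6:
Signs of coefficients: +, -, +, -, +
Number of sign changes: 4
Possible positive real roots: 4, 2, 0

For negative roots, examine f(-x) = 8x^4 + 4x^3 + 3x^2 + 6x + 6:
Signs of coefficients: +, +, +, +, +
Number of sign changes: 0
Possible negative real roots: 0

Positive roots: 4 or 2 or 0; Negative roots: 0


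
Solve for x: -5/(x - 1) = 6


Multiply both sides by (x - 1): -5 = 6(x - 1)
Distribute: -5 = 6x - 6
6x = -5 + 6 = 1
x = 1/6

x = 1/6


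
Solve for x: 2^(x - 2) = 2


Express both sides with the same base.
2 = 2^1
Since the bases match, equate exponents: x - 2 = 1
So x = 1 - (-2) = 3

x = 3


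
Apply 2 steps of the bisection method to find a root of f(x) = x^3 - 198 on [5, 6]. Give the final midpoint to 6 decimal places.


f(x) = x^3 - 198
f(5) = -73 < 0
f(6) = 18 > 0

Step 1: midpoint = (5.000000 + 6.000000)/2 = 5.500000
  f(5.500000) = -31.625000
  f(mid) < 0, so root is in [5.500000, 6.000000]

Step 2: midpoint = (5.500000 + 6.000000)/2 = 5.750000
  f(5.750000) = -7.890625
  f(mid) < 0, so root is in [5.750000, 6.000000]

midpoint = 5.750000


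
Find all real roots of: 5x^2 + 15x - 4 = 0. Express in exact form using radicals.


Using the quadratic formula: x = (-b ± sqrt(b^2 - 4ac)) / (2a)
Here a = 5, b = 15, c = -4
Discriminant = b^2 - 4ac = 15^2 - 4(5)(-4) = 225 + 80 = 305
Since discriminant = 305 > 0, there are two real roots.
x = (-15 ± sqrt(305)) / 10
Numerically: x ≈ 0.2464 or x ≈ -3.2464

x = (-15 + sqrt(305)) / 10 or x = (-15 - sqrt(305)) / 10


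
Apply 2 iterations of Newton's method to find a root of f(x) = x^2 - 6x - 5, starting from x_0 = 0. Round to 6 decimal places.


Newton's method: x_(n+1) = x_n - f(x_n)/f'(x_n)
f(x) = x^2 - 6x - 5
f'(x) = 2x - 6

Iteration 1:
  f(0.000000) = -5.000000
  f'(0.000000) = -6.000000
  x_1 = 0.000000 - (-5.000000)/(-6.000000) = -0.833333

Iteration 2:
  f(-0.833333) = 0.694444
  f'(-0.833333) = -7.666667
  x_2 = -0.833333 - (0.694444)/(-7.666667) = -0.742754

x_2 = -0.742754


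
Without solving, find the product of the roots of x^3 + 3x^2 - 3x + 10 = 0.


By Vieta's formulas for x^3 + bx^2 + cx + d = 0:
  r1 + r2 + r3 = -b/a = -3
  r1*r2 + r1*r3 + r2*r3 = c/a = -3
  r1*r2*r3 = -d/a = -10


Product = -10


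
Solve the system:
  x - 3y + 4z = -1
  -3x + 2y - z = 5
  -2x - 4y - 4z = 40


Using Cramer's rule. Expand each determinant along the first row.
D  = 1*[2*(-4) - (-1)*(-4)] - (-3)*[(-3)*(-4) - (-1)*(-2)] + 4*[(-3)*(-4) - 2*(-2)]
  = 1*(-12) - (-3)*(10) + 4*(16) = 82
Dx = (-1)*[2*(-4) - (-1)*(-4)] - (-3)*[5*(-4) - (-1)*40] + 4*[5*(-4) - 2*40]
  = (-1)*(-12) - (-3)*(20) + 4*(-100) = -328
Dy = 1*[5*(-4) - (-1)*40] - (-1)*[(-3)*(-4) - (-1)*(-2)] + 4*[(-3)*40 - 5*(-2)]
  = 1*(20) - (-1)*(10) + 4*(-110) = -410
Dz = 1*[2*40 - 5*(-4)] - (-3)*[(-3)*40 - 5*(-2)] + (-1)*[(-3)*(-4) - 2*(-2)]
  = 1*(100) - (-3)*(-110) + (-1)*(16) = -246
x = Dx/D = -328/82 = -4, y = Dy/D = -410/82 = -5, z = Dz/D = -246/82 = -3
Check eq1: (1)(-4) + (-3)(-5) + (4)(-3) = -1 = -1 ✓
Check eq2: (-3)(-4) + (2)(-5) + (-1)(-3) = 5 = 5 ✓
Check eq3: (-2)(-4) + (-4)(-5) + (-4)(-3) = 40 = 40 ✓

x = -4, y = -5, z = -3


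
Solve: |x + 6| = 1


An absolute value equation |expr| = 1 gives two cases:
Case 1: x + 6 = 1
  x = -5, so x = -5
Case 2: x + 6 = -1
  x = -7, so x = -7

x = -7, x = -5


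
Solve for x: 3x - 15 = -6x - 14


Starting with: 3x - 15 = -6x - 14
Move all x terms to left: (3 + 6)x = -14 + 15
Simplify: 9x = 1
Divide both sides by 9: x = 1/9

x = 1/9


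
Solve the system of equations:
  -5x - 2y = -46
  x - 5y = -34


Using Cramer's rule:
Determinant D = (-5)(-5) - (1)(-2) = 25 + 2 = 27
Dx = (-46)(-5) - (-34)(-2) = 230 - 68 = 162
Dy = (-5)(-34) - (1)(-46) = 170 + 46 = 216
x = Dx/D = 162/27 = 6
y = Dy/D = 216/27 = 8

x = 6, y = 8


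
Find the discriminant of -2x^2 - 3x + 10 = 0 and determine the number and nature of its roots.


For ax^2 + bx + c = 0, discriminant D = b^2 - 4ac
Here a = -2, b = -3, c = 10
D = (-3)^2 - 4(-2)(10) = 9 + 80 = 89

D = 89 > 0 but not a perfect square
The equation has 2 distinct real irrational roots.

Discriminant = 89, 2 distinct real irrational roots


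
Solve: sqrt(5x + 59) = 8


Square both sides: 5x + 59 = 8^2 = 64
5x = 64 - 59 = 5
x = 1
Check: sqrt(5*1 + 59) = sqrt(64) = 8 ✓

x = 1


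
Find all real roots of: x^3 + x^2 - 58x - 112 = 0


Let p(x) = x^3 + x^2 - 58x - 112. By the rational root theorem (leading coefficient 1), any rational root is an integer divisor of 112: try ±1, ±2, ... in turn.
Test x = 1: value = -168 ≠ 0.
Test x = -1: value = -54 ≠ 0.
Test x = 2: value = -216 ≠ 0.
Test x = -2: value = 0 ✓, so (x + 2) is a factor.
Synthetic division by (x + 2): bring down 1; 1(-2) + 1 = -1; (-1)(-2) - 58 = -56; (-56)(-2) - 112 = 0 → quotient x^2 - x - 56, remainder 0.
Solve the quadratic x^2 - x - 56 = 0: discriminant = (-1)^2 - 4(1)(-56) = 1 + 224 = 225.
sqrt(225) = 15, so x = (1 ± 15)/2: x = 8 or x = -7.

x = -7, x = -2, x = 8


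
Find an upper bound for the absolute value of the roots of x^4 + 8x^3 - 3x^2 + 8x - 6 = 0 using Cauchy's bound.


Cauchy's bound: all roots r satisfy |r| <= 1 + max(|a_i/a_n|) for i = 0,...,n-1
where a_n is the leading coefficient.

Coefficients: [1, 8, -3, 8, -6]
Leading coefficient a_n = 1
Ratios |a_i/a_n|: 8, 3, 8, 6
Maximum ratio: 8
Cauchy's bound: |r| <= 1 + 8 = 9

Upper bound = 9


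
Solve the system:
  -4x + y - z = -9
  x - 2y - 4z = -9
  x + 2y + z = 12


Using Cramer's rule. Expand each determinant along the first row.
D  = (-4)*[(-2)*1 - (-4)*2] - 1*[1*1 - (-4)*1] + (-1)*[1*2 - (-2)*1]
  = (-4)*(6) - 1*(5) + (-1)*(4) = -33
Dx = (-9)*[(-2)*1 - (-4)*2] - 1*[(-9)*1 - (-4)*12] + (-1)*[(-9)*2 - (-2)*12]
  = (-9)*(6) - 1*(39) + (-1)*(6) = -99
Dy = (-4)*[(-9)*1 - (-4)*12] - (-9)*[1*1 - (-4)*1] + (-1)*[1*12 - (-9)*1]
  = (-4)*(39) - (-9)*(5) + (-1)*(21) = -132
Dz = (-4)*[(-2)*12 - (-9)*2] - 1*[1*12 - (-9)*1] + (-9)*[1*2 - (-2)*1]
  = (-4)*(-6) - 1*(21) + (-9)*(4) = -33
x = Dx/D = -99/-33 = 3, y = Dy/D = -132/-33 = 4, z = Dz/D = -33/-33 = 1
Check eq1: (-4)(3) + (1)(4) + (-1)(1) = -9 = -9 ✓
Check eq2: (1)(3) + (-2)(4) + (-4)(1) = -9 = -9 ✓
Check eq3: (1)(3) + (2)(4) + (1)(1) = 12 = 12 ✓

x = 3, y = 4, z = 1


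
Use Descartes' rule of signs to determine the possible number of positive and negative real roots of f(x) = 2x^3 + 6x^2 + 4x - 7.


Descartes' rule of signs:

For positive roots, count sign changes in f(x) = 2x^3 + 6x^2 + 4x - 7:
Signs of coefficients: +, +, +, -
Number of sign changes: 1
Possible positive real roots: 1

For negative roots, examine f(-x) = -2x^3 + 6x^2 - 4x - 7:
Signs of coefficients: -, +, -, -
Number of sign changes: 2
Possible negative real roots: 2, 0

Positive roots: 1; Negative roots: 2 or 0


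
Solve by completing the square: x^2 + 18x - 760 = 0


Start: x^2 + 18x - 760 = 0
Move constant: x^2 + 18x = 760
Half of 18 is 9, squared is 81
Add 81 to both sides: x^2 + 18x + 81 = 841
(x + 9)^2 = 841
x + 9 = ±29
x = -9 + 29 = 20 or x = -9 - 29 = -38

x = -38, x = 20


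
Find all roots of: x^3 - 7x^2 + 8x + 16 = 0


Let p(x) = x^3 - 7x^2 + 8x + 16. By the rational root theorem (leading coefficient 1), any rational root is an integer divisor of 16: try ±1, ±2, ... in turn.
Test x = 1: value = 18 ≠ 0.
Test x = -1: value = 0 ✓, so (x + 1) is a factor.
Synthetic division by (x + 1): bring down 1; 1(-1) - 7 = -8; (-8)(-1) + 8 = 16; 16(-1) + 16 = 0 → quotient x^2 - 8x + 16, remainder 0.
Solve the quadratic x^2 - 8x + 16 = 0: discriminant = (-8)^2 - 4(1)(16) = 64 - 64 = 0.
Discriminant = 0, so a double root: x = 8/2 = 4.
Collecting all roots found:

x = -1, x = 4 (multiplicity 2)


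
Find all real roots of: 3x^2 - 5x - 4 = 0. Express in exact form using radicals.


Using the quadratic formula: x = (-b ± sqrt(b^2 - 4ac)) / (2a)
Here a = 3, b = -5, c = -4
Discriminant = b^2 - 4ac = (-5)^2 - 4(3)(-4) = 25 + 48 = 73
Since discriminant = 73 > 0, there are two real roots.
x = (5 ± sqrt(73)) / 6
Numerically: x ≈ 2.2573 or x ≈ -0.5907

x = (5 + sqrt(73)) / 6 or x = (5 - sqrt(73)) / 6


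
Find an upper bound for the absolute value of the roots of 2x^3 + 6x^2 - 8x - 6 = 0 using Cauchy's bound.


Cauchy's bound: all roots r satisfy |r| <= 1 + max(|a_i/a_n|) for i = 0,...,n-1
where a_n is the leading coefficient.

Coefficients: [2, 6, -8, -6]
Leading coefficient a_n = 2
Ratios |a_i/a_n|: 3, 4, 3
Maximum ratio: 4
Cauchy's bound: |r| <= 1 + 4 = 5

Upper bound = 5


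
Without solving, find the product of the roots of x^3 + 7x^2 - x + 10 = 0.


By Vieta's formulas for x^3 + bx^2 + cx + d = 0:
  r1 + r2 + r3 = -b/a = -7
  r1*r2 + r1*r3 + r2*r3 = c/a = -1
  r1*r2*r3 = -d/a = -10


Product = -10


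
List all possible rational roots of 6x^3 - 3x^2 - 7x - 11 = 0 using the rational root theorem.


Rational root theorem: possible roots are ±p/q where:
  p divides the constant term (-11): p ∈ {1, 11}
  q divides the leading coefficient (6): q ∈ {1, 2, 3, 6}

All possible rational roots: -11, -11/2, -11/3, -11/6, -1, -1/2, -1/3, -1/6, 1/6, 1/3, 1/2, 1, 11/6, 11/3, 11/2, 11

-11, -11/2, -11/3, -11/6, -1, -1/2, -1/3, -1/6, 1/6, 1/3, 1/2, 1, 11/6, 11/3, 11/2, 11
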